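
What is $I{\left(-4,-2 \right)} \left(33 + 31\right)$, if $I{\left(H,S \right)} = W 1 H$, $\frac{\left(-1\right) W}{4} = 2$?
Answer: $2048$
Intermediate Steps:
$W = -8$ ($W = \left(-4\right) 2 = -8$)
$I{\left(H,S \right)} = - 8 H$ ($I{\left(H,S \right)} = \left(-8\right) 1 H = - 8 H$)
$I{\left(-4,-2 \right)} \left(33 + 31\right) = \left(-8\right) \left(-4\right) \left(33 + 31\right) = 32 \cdot 64 = 2048$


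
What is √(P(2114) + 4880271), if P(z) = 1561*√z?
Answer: √(4880271 + 1561*√2114) ≈ 2225.3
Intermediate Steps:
√(P(2114) + 4880271) = √(1561*√2114 + 4880271) = √(4880271 + 1561*√2114)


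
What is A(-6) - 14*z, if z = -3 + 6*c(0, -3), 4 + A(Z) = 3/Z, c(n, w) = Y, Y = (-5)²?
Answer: -4125/2 ≈ -2062.5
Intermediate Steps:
Y = 25
c(n, w) = 25
A(Z) = -4 + 3/Z
z = 147 (z = -3 + 6*25 = -3 + 150 = 147)
A(-6) - 14*z = (-4 + 3/(-6)) - 14*147 = (-4 + 3*(-⅙)) - 2058 = (-4 - ½) - 2058 = -9/2 - 2058 = -4125/2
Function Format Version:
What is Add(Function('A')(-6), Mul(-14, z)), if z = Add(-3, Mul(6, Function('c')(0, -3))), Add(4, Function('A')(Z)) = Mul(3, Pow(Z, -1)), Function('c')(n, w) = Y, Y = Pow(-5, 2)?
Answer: Rational(-4125, 2) ≈ -2062.5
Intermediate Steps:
Y = 25
Function('c')(n, w) = 25
Function('A')(Z) = Add(-4, Mul(3, Pow(Z, -1)))
z = 147 (z = Add(-3, Mul(6, 25)) = Add(-3, 150) = 147)
Add(Function('A')(-6), Mul(-14, z)) = Add(Add(-4, Mul(3, Pow(-6, -1))), Mul(-14, 147)) = Add(Add(-4, Mul(3, Rational(-1, 6))), -2058) = Add(Add(-4, Rational(-1, 2)), -2058) = Add(Rational(-9, 2), -2058) = Rational(-4125, 2)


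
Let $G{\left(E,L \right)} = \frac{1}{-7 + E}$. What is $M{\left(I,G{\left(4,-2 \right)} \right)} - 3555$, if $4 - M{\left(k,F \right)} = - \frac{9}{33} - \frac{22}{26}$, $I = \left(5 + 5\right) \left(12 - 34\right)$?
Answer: $- \frac{507633}{143} \approx -3549.9$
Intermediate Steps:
$I = -220$ ($I = 10 \left(-22\right) = -220$)
$M{\left(k,F \right)} = \frac{732}{143}$ ($M{\left(k,F \right)} = 4 - \left(- \frac{9}{33} - \frac{22}{26}\right) = 4 - \left(\left(-9\right) \frac{1}{33} - \frac{11}{13}\right) = 4 - \left(- \frac{3}{11} - \frac{11}{13}\right) = 4 - - \frac{160}{143} = 4 + \frac{160}{143} = \frac{732}{143}$)
$M{\left(I,G{\left(4,-2 \right)} \right)} - 3555 = \frac{732}{143} - 3555 = - \frac{507633}{143}$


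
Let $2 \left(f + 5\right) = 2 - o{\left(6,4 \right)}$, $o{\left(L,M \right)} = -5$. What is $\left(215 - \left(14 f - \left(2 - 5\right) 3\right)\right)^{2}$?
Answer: $51529$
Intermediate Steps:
$f = - \frac{3}{2}$ ($f = -5 + \frac{2 - -5}{2} = -5 + \frac{2 + 5}{2} = -5 + \frac{1}{2} \cdot 7 = -5 + \frac{7}{2} = - \frac{3}{2} \approx -1.5$)
$\left(215 - \left(14 f - \left(2 - 5\right) 3\right)\right)^{2} = \left(215 + \left(\left(2 - 5\right) 3 - -21\right)\right)^{2} = \left(215 + \left(\left(-3\right) 3 + 21\right)\right)^{2} = \left(215 + \left(-9 + 21\right)\right)^{2} = \left(215 + 12\right)^{2} = 227^{2} = 51529$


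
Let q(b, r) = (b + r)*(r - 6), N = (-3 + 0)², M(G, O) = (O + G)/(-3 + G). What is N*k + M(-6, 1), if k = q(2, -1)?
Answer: -562/9 ≈ -62.444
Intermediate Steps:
M(G, O) = (G + O)/(-3 + G)
N = 9 (N = (-3)² = 9)
q(b, r) = (-6 + r)*(b + r) (q(b, r) = (b + r)*(-6 + r) = (-6 + r)*(b + r))
k = -7 (k = (-1)² - 6*2 - 6*(-1) + 2*(-1) = 1 - 12 + 6 - 2 = -7)
N*k + M(-6, 1) = 9*(-7) + (-6 + 1)/(-3 - 6) = -63 - 5/(-9) = -63 - ⅑*(-5) = -63 + 5/9 = -562/9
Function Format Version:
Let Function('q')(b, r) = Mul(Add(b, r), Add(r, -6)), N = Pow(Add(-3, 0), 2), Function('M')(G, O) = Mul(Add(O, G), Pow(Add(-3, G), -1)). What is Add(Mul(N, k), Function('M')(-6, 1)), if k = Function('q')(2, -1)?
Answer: Rational(-562, 9) ≈ -62.444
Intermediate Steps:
Function('M')(G, O) = Mul(Pow(Add(-3, G), -1), Add(G, O)) (Function('M')(G, O) = Mul(Add(G, O), Pow(Add(-3, G), -1)) = Mul(Pow(Add(-3, G), -1), Add(G, O)))
N = 9 (N = Pow(-3, 2) = 9)
Function('q')(b, r) = Mul(Add(-6, r), Add(b, r)) (Function('q')(b, r) = Mul(Add(b, r), Add(-6, r)) = Mul(Add(-6, r), Add(b, r)))
k = -7 (k = Add(Pow(-1, 2), Mul(-6, 2), Mul(-6, -1), Mul(2, -1)) = Add(1, -12, 6, -2) = -7)
Add(Mul(N, k), Function('M')(-6, 1)) = Add(Mul(9, -7), Mul(Pow(Add(-3, -6), -1), Add(-6, 1))) = Add(-63, Mul(Pow(-9, -1), -5)) = Add(-63, Mul(Rational(-1, 9), -5)) = Add(-63, Rational(5, 9)) = Rational(-562, 9)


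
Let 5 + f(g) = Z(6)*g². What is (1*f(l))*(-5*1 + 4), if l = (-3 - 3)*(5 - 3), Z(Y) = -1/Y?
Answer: 29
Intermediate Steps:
l = -12 (l = -6*2 = -12)
f(g) = -5 - g²/6 (f(g) = -5 + (-1/6)*g² = -5 + (-1*⅙)*g² = -5 - g²/6)
(1*f(l))*(-5*1 + 4) = (1*(-5 - ⅙*(-12)²))*(-5*1 + 4) = (1*(-5 - ⅙*144))*(-5 + 4) = (1*(-5 - 24))*(-1) = (1*(-29))*(-1) = -29*(-1) = 29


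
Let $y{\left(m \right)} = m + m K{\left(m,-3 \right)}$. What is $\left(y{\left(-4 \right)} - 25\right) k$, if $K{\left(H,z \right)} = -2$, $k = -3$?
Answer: $63$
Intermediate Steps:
$y{\left(m \right)} = - m$ ($y{\left(m \right)} = m + m \left(-2\right) = m - 2 m = - m$)
$\left(y{\left(-4 \right)} - 25\right) k = \left(\left(-1\right) \left(-4\right) - 25\right) \left(-3\right) = \left(4 - 25\right) \left(-3\right) = \left(-21\right) \left(-3\right) = 63$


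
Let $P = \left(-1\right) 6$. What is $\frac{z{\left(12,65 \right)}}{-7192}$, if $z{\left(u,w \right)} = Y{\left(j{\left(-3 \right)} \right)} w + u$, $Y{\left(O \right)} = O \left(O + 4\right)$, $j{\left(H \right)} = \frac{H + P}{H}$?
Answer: $- \frac{1377}{7192} \approx -0.19146$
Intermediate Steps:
$P = -6$
$j{\left(H \right)} = \frac{-6 + H}{H}$ ($j{\left(H \right)} = \frac{H - 6}{H} = \frac{-6 + H}{H}$)
$Y{\left(O \right)} = O \left(4 + O\right)$
$z{\left(u,w \right)} = u + 21 w$ ($z{\left(u,w \right)} = \frac{-6 - 3}{-3} \left(4 + \frac{-6 - 3}{-3}\right) w + u = \left(- \frac{1}{3}\right) \left(-9\right) \left(4 - -3\right) w + u = 3 \left(4 + 3\right) w + u = 3 \cdot 7 w + u = 21 w + u = u + 21 w$)
$\frac{z{\left(12,65 \right)}}{-7192} = \frac{12 + 21 \cdot 65}{-7192} = \left(12 + 1365\right) \left(- \frac{1}{7192}\right) = 1377 \left(- \frac{1}{7192}\right) = - \frac{1377}{7192}$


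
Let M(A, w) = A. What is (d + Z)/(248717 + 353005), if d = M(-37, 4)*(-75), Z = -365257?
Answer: -181241/300861 ≈ -0.60241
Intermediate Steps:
d = 2775 (d = -37*(-75) = 2775)
(d + Z)/(248717 + 353005) = (2775 - 365257)/(248717 + 353005) = -362482/601722 = -362482*1/601722 = -181241/300861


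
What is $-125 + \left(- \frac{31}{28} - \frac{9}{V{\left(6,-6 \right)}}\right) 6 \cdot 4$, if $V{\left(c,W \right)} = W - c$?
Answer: $- \frac{935}{7} \approx -133.57$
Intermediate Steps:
$-125 + \left(- \frac{31}{28} - \frac{9}{V{\left(6,-6 \right)}}\right) 6 \cdot 4 = -125 + \left(- \frac{31}{28} - \frac{9}{-6 - 6}\right) 6 \cdot 4 = -125 + \left(\left(-31\right) \frac{1}{28} - \frac{9}{-6 - 6}\right) 24 = -125 + \left(- \frac{31}{28} - \frac{9}{-12}\right) 24 = -125 + \left(- \frac{31}{28} - - \frac{3}{4}\right) 24 = -125 + \left(- \frac{31}{28} + \frac{3}{4}\right) 24 = -125 - \frac{60}{7} = - \frac{935}{7}$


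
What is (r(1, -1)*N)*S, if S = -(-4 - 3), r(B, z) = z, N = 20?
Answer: -140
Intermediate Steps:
S = 7 (S = -1*(-7) = 7)
(r(1, -1)*N)*S = -1*20*7 = -20*7 = -140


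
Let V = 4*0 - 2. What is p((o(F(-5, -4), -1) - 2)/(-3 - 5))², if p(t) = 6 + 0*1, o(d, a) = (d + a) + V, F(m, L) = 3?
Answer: 36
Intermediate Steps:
V = -2 (V = 0 - 2 = -2)
o(d, a) = -2 + a + d (o(d, a) = (d + a) - 2 = (a + d) - 2 = -2 + a + d)
p(t) = 6 (p(t) = 6 + 0 = 6)
p((o(F(-5, -4), -1) - 2)/(-3 - 5))² = 6² = 36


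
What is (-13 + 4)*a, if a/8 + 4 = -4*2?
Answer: 864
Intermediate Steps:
a = -96 (a = -32 + 8*(-4*2) = -32 + 8*(-8) = -32 - 64 = -96)
(-13 + 4)*a = (-13 + 4)*(-96) = -9*(-96) = 864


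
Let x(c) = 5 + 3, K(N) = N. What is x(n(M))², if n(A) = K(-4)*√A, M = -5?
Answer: 64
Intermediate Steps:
n(A) = -4*√A
x(c) = 8
x(n(M))² = 8² = 64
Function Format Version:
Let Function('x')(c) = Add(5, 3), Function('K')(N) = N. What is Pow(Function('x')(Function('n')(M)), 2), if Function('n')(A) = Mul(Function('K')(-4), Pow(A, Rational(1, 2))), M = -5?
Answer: 64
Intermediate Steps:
Function('n')(A) = Mul(-4, Pow(A, Rational(1, 2)))
Function('x')(c) = 8
Pow(Function('x')(Function('n')(M)), 2) = Pow(8, 2) = 64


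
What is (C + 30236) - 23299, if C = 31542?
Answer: 38479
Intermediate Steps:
(C + 30236) - 23299 = (31542 + 30236) - 23299 = 61778 - 23299 = 38479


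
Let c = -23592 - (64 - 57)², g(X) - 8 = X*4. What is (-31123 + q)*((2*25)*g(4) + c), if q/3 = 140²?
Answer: -621099557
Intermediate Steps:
g(X) = 8 + 4*X (g(X) = 8 + X*4 = 8 + 4*X)
q = 58800 (q = 3*140² = 3*19600 = 58800)
c = -23641 (c = -23592 - 1*7² = -23592 - 1*49 = -23592 - 49 = -23641)
(-31123 + q)*((2*25)*g(4) + c) = (-31123 + 58800)*((2*25)*(8 + 4*4) - 23641) = 27677*(50*(8 + 16) - 23641) = 27677*(50*24 - 23641) = 27677*(1200 - 23641) = 27677*(-22441) = -621099557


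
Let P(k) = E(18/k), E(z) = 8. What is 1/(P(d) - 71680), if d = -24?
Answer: -1/71672 ≈ -1.3952e-5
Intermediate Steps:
P(k) = 8
1/(P(d) - 71680) = 1/(8 - 71680) = 1/(-71672) = -1/71672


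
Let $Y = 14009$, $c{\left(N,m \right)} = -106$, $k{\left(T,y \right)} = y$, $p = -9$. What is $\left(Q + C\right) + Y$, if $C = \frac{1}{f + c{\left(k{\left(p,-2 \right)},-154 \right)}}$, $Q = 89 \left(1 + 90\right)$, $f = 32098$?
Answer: $\frac{707279137}{31992} \approx 22108.0$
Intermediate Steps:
$Q = 8099$ ($Q = 89 \cdot 91 = 8099$)
$C = \frac{1}{31992}$ ($C = \frac{1}{32098 - 106} = \frac{1}{31992} \approx 3.1258 \cdot 10^{-5}$)
$\left(Q + C\right) + Y = \left(8099 + \frac{1}{31992}\right) + 14009 = \frac{259103209}{31992} + 14009 = \frac{707279137}{31992}$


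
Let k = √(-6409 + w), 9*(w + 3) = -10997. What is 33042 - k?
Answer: 33042 - I*√68705/3 ≈ 33042.0 - 87.372*I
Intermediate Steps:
w = -11024/9 (w = -3 + (⅑)*(-10997) = -3 - 10997/9 = -11024/9 ≈ -1224.9)
k = I*√68705/3 (k = √(-6409 - 11024/9) = √(-68705/9) = I*√68705/3 ≈ 87.372*I)
33042 - k = 33042 - I*√68705/3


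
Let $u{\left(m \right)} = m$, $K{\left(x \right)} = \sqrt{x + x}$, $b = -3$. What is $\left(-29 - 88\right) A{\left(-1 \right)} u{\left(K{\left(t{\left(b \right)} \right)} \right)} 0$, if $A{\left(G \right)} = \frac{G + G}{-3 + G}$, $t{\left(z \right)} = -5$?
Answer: $0$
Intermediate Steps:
$K{\left(x \right)} = \sqrt{2} \sqrt{x}$ ($K{\left(x \right)} = \sqrt{2 x} = \sqrt{2} \sqrt{x}$)
$A{\left(G \right)} = \frac{2 G}{-3 + G}$
$\left(-29 - 88\right) A{\left(-1 \right)} u{\left(K{\left(t{\left(b \right)} \right)} \right)} 0 = \left(-29 - 88\right) 2 \left(-1\right) \frac{1}{-3 - 1} \sqrt{2} \sqrt{-5} \cdot 0 = - 117 \cdot 2 \left(-1\right) \frac{1}{-4} \sqrt{2} i \sqrt{5} \cdot 0 = - 117 \cdot 2 \left(-1\right) \left(- \frac{1}{4}\right) i \sqrt{10} \cdot 0 = - 117 \frac{i \sqrt{10}}{2} \cdot 0 = \left(-117\right) 0 = 0$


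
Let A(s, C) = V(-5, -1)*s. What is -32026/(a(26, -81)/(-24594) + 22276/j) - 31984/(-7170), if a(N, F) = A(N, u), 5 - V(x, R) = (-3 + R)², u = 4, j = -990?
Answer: 233686309179514/163587375195 ≈ 1428.5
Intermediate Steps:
V(x, R) = 5 - (-3 + R)²
A(s, C) = -11*s (A(s, C) = (5 - (-3 - 1)²)*s = (5 - 1*(-4)²)*s = (5 - 1*16)*s = (5 - 16)*s = -11*s)
a(N, F) = -11*N
-32026/(a(26, -81)/(-24594) + 22276/j) - 31984/(-7170) = -32026/(-11*26/(-24594) + 22276/(-990)) - 31984/(-7170) = -32026/(-286*(-1/24594) + 22276*(-1/990)) - 31984*(-1/7170) = -32026/(143/12297 - 11138/495) + 15992/3585 = -32026/(-45631067/2029005) + 15992/3585 = -32026*(-2029005/45631067) + 15992/3585 = 64980914130/45631067 + 15992/3585 = 233686309179514/163587375195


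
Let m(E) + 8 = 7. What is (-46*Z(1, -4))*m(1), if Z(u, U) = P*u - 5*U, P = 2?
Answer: 1012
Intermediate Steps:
m(E) = -1 (m(E) = -8 + 7 = -1)
Z(u, U) = -5*U + 2*u (Z(u, U) = 2*u - 5*U = -5*U + 2*u)
(-46*Z(1, -4))*m(1) = -46*(-5*(-4) + 2*1)*(-1) = -46*(20 + 2)*(-1) = -46*22*(-1) = -1012*(-1) = 1012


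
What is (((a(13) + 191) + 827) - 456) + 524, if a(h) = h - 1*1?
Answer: 1098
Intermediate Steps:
a(h) = -1 + h (a(h) = h - 1 = -1 + h)
(((a(13) + 191) + 827) - 456) + 524 = ((((-1 + 13) + 191) + 827) - 456) + 524 = (((12 + 191) + 827) - 456) + 524 = ((203 + 827) - 456) + 524 = (1030 - 456) + 524 = 574 + 524 = 1098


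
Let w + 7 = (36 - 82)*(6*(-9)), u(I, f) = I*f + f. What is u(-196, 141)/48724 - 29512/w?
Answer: -115849831/9283796 ≈ -12.479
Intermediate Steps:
u(I, f) = f + I*f
w = 2477 (w = -7 + (36 - 82)*(6*(-9)) = -7 - 46*(-54) = -7 + 2484 = 2477)
u(-196, 141)/48724 - 29512/w = (141*(1 - 196))/48724 - 29512/2477 = (141*(-195))*(1/48724) - 29512*1/2477 = -27495*1/48724 - 29512/2477 = -2115/3748 - 29512/2477 = -115849831/9283796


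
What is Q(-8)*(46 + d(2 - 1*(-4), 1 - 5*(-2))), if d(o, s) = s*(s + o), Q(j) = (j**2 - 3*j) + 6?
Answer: 21902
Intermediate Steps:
Q(j) = 6 + j**2 - 3*j
d(o, s) = s*(o + s)
Q(-8)*(46 + d(2 - 1*(-4), 1 - 5*(-2))) = (6 + (-8)**2 - 3*(-8))*(46 + (1 - 5*(-2))*((2 - 1*(-4)) + (1 - 5*(-2)))) = (6 + 64 + 24)*(46 + (1 + 10)*((2 + 4) + (1 + 10))) = 94*(46 + 11*(6 + 11)) = 94*(46 + 11*17) = 94*(46 + 187) = 94*233 = 21902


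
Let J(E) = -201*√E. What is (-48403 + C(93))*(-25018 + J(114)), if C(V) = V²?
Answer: 994565572 + 7990554*√114 ≈ 1.0799e+9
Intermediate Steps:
(-48403 + C(93))*(-25018 + J(114)) = (-48403 + 93²)*(-25018 - 201*√114) = (-48403 + 8649)*(-25018 - 201*√114) = -39754*(-25018 - 201*√114) = 994565572 + 7990554*√114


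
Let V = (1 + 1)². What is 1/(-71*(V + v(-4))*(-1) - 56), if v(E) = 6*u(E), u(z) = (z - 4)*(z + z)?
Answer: 1/27492 ≈ 3.6374e-5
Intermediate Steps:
V = 4 (V = 2² = 4)
u(z) = 2*z*(-4 + z) (u(z) = (-4 + z)*(2*z) = 2*z*(-4 + z))
v(E) = 12*E*(-4 + E) (v(E) = 6*(2*E*(-4 + E)) = 12*E*(-4 + E))
1/(-71*(V + v(-4))*(-1) - 56) = 1/(-71*(4 + 12*(-4)*(-4 - 4))*(-1) - 56) = 1/(-71*(4 + 12*(-4)*(-8))*(-1) - 56) = 1/(-71*(4 + 384)*(-1) - 56) = 1/(-27548*(-1) - 56) = 1/(-71*(-388) - 56) = 1/(27548 - 56) = 1/27492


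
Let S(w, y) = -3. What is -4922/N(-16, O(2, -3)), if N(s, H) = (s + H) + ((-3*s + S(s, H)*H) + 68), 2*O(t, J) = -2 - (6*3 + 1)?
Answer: -4922/121 ≈ -40.678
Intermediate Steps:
O(t, J) = -21/2 (O(t, J) = (-2 - (6*3 + 1))/2 = (-2 - (18 + 1))/2 = (-2 - 1*19)/2 = (-2 - 19)/2 = (½)*(-21) = -21/2)
N(s, H) = 68 - 2*H - 2*s (N(s, H) = (s + H) + ((-3*s - 3*H) + 68) = (H + s) + ((-3*H - 3*s) + 68) = (H + s) + (68 - 3*H - 3*s) = 68 - 2*H - 2*s)
-4922/N(-16, O(2, -3)) = -4922/(68 - 2*(-21/2) - 2*(-16)) = -4922/(68 + 21 + 32) = -4922/121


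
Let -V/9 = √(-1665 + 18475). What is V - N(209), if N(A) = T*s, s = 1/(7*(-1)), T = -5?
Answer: -5/7 - 369*√10 ≈ -1167.6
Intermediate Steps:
s = -⅐ (s = 1/(-7) = -⅐ ≈ -0.14286)
V = -369*√10 (V = -9*√(-1665 + 18475) = -369*√10 ≈ -1166.9)
N(A) = 5/7 (N(A) = -5*(-⅐) = 5/7)
V - N(209) = -369*√10 - 1*5/7 = -369*√10 - 5/7 = -5/7 - 369*√10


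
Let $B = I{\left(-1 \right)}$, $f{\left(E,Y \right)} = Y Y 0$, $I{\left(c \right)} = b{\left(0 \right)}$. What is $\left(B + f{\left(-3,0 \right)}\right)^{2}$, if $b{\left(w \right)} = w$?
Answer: $0$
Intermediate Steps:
$I{\left(c \right)} = 0$
$f{\left(E,Y \right)} = 0$ ($f{\left(E,Y \right)} = Y^{2} \cdot 0 = 0$)
$B = 0$
$\left(B + f{\left(-3,0 \right)}\right)^{2} = \left(0 + 0\right)^{2} = 0^{2} = 0$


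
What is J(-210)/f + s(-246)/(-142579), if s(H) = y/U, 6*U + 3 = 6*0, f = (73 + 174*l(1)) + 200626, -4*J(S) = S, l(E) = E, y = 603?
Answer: 499476471/57280542934 ≈ 0.0087198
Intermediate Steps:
J(S) = -S/4
f = 200873 (f = (73 + 174*1) + 200626 = (73 + 174) + 200626 = 247 + 200626 = 200873)
U = -½ (U = -½ + (6*0)/6 = -½ + (⅙)*0 = -½ + 0 = -½ ≈ -0.50000)
s(H) = -1206 (s(H) = 603/(-½) = 603*(-2) = -1206)
J(-210)/f + s(-246)/(-142579) = -¼*(-210)/200873 - 1206/(-142579) = (105/2)*(1/200873) - 1206*(-1/142579) = 105/401746 + 1206/142579 = 499476471/57280542934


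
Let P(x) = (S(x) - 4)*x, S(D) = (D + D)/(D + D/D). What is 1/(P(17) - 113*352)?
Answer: -9/358307 ≈ -2.5118e-5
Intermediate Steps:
S(D) = 2*D/(1 + D) (S(D) = (2*D)/(D + 1) = (2*D)/(1 + D) = 2*D/(1 + D))
P(x) = x*(-4 + 2*x/(1 + x)) (P(x) = (2*x/(1 + x) - 4)*x = (-4 + 2*x/(1 + x))*x = x*(-4 + 2*x/(1 + x)))
1/(P(17) - 113*352) = 1/(2*17*(-2 - 1*17)/(1 + 17) - 113*352) = 1/(2*17*(-2 - 17)/18 - 39776) = 1/(2*17*(1/18)*(-19) - 39776) = 1/(-323/9 - 39776) = 1/(-358307/9) = -9/358307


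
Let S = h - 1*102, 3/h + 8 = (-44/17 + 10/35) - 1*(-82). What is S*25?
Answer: -7249225/2844 ≈ -2549.0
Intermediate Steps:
h = 119/2844 (h = 3/(-8 + ((-44/17 + 10/35) - 1*(-82))) = 3/(-8 + ((-44*1/17 + 10*(1/35)) + 82)) = 3/(-8 + ((-44/17 + 2/7) + 82)) = 3/(-8 + (-274/119 + 82)) = 3/(-8 + 9484/119) = 3/(8532/119) = 3*(119/8532) = 119/2844 ≈ 0.041842)
S = -289969/2844 (S = 119/2844 - 1*102 = 119/2844 - 102 = -289969/2844 ≈ -101.96)
S*25 = -289969/2844*25 = -7249225/2844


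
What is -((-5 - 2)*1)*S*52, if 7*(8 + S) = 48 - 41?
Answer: -2548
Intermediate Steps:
S = -7 (S = -8 + (48 - 41)/7 = -8 + (⅐)*7 = -8 + 1 = -7)
-((-5 - 2)*1)*S*52 = -((-5 - 2)*1)*(-7)*52 = --7*1*(-7)*52 = -(-7*(-7))*52 = -49*52 = -1*2548 = -2548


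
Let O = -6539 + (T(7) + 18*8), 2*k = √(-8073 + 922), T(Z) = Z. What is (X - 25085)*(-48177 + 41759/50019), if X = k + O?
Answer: 25280410329564/16673 - 1204861802*I*√7151/50019 ≈ 1.5162e+9 - 2.037e+6*I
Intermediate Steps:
k = I*√7151/2 (k = √(-8073 + 922)/2 = √(-7151)/2 = (I*√7151)/2 = I*√7151/2 ≈ 42.282*I)
O = -6388 (O = -6539 + (7 + 18*8) = -6539 + (7 + 144) = -6539 + 151 = -6388)
X = -6388 + I*√7151/2 (X = I*√7151/2 - 6388 = -6388 + I*√7151/2 ≈ -6388.0 + 42.282*I)
(X - 25085)*(-48177 + 41759/50019) = ((-6388 + I*√7151/2) - 25085)*(-48177 + 41759/50019) = (-31473 + I*√7151/2)*(-48177 + 41759*(1/50019)) = (-31473 + I*√7151/2)*(-48177 + 41759/50019) = (-31473 + I*√7151/2)*(-2409723604/50019) = 25280410329564/16673 - 1204861802*I*√7151/50019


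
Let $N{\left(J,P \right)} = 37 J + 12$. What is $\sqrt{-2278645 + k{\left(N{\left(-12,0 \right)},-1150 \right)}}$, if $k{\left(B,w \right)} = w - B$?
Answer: $i \sqrt{2279363} \approx 1509.8 i$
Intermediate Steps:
$N{\left(J,P \right)} = 12 + 37 J$
$\sqrt{-2278645 + k{\left(N{\left(-12,0 \right)},-1150 \right)}} = \sqrt{-2278645 - \left(1162 - 444\right)} = \sqrt{-2278645 - 718} = \sqrt{-2279363} = i \sqrt{2279363}$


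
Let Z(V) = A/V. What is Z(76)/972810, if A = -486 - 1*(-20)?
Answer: -233/36966780 ≈ -6.3030e-6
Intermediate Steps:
A = -466 (A = -486 + 20 = -466)
Z(V) = -466/V
Z(76)/972810 = -466/76/972810 = -466*1/76*(1/972810) = -233/38*1/972810 = -233/36966780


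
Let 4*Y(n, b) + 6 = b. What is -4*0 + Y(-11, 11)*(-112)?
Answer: -140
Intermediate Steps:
Y(n, b) = -3/2 + b/4
-4*0 + Y(-11, 11)*(-112) = -4*0 + (-3/2 + (1/4)*11)*(-112) = -1*0 + (-3/2 + 11/4)*(-112) = 0 + (5/4)*(-112) = 0 - 140 = -140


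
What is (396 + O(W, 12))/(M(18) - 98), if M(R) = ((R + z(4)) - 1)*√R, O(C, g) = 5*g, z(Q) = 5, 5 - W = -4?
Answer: -11172/223 - 7524*√2/223 ≈ -97.814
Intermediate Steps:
W = 9 (W = 5 - 1*(-4) = 5 + 4 = 9)
M(R) = √R*(4 + R) (M(R) = ((R + 5) - 1)*√R = ((5 + R) - 1)*√R = (4 + R)*√R = √R*(4 + R))
(396 + O(W, 12))/(M(18) - 98) = (396 + 5*12)/(√18*(4 + 18) - 98) = (396 + 60)/((3*√2)*22 - 98) = 456/(66*√2 - 98) = 456/(-98 + 66*√2)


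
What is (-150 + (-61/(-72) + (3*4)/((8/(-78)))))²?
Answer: 367220569/5184 ≈ 70837.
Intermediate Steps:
(-150 + (-61/(-72) + (3*4)/((8/(-78)))))² = (-150 + (-61*(-1/72) + 12/((8*(-1/78)))))² = (-150 + (61/72 + 12/(-4/39)))² = (-150 + (61/72 + 12*(-39/4)))² = (-150 + (61/72 - 117))² = (-150 - 8363/72)² = (-19163/72)² = 367220569/5184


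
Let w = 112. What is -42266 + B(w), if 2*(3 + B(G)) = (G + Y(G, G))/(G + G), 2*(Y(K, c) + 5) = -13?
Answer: -37872823/896 ≈ -42269.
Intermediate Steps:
Y(K, c) = -23/2 (Y(K, c) = -5 + (½)*(-13) = -5 - 13/2 = -23/2)
B(G) = -3 + (-23/2 + G)/(4*G) (B(G) = -3 + ((G - 23/2)/(G + G))/2 = -3 + ((-23/2 + G)/((2*G)))/2 = -3 + ((-23/2 + G)*(1/(2*G)))/2 = -3 + ((-23/2 + G)/(2*G))/2 = -3 + (-23/2 + G)/(4*G))
-42266 + B(w) = -42266 + (⅛)*(-23 - 22*112)/112 = -42266 + (⅛)*(1/112)*(-23 - 2464) = -42266 + (⅛)*(1/112)*(-2487) = -42266 - 2487/896 = -37872823/896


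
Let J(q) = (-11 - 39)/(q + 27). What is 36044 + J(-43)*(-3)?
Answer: 288277/8 ≈ 36035.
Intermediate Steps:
J(q) = -50/(27 + q)
36044 + J(-43)*(-3) = 36044 - 50/(27 - 43)*(-3) = 36044 - 50/(-16)*(-3) = 36044 - 50*(-1/16)*(-3) = 36044 + (25/8)*(-3) = 36044 - 75/8 = 288277/8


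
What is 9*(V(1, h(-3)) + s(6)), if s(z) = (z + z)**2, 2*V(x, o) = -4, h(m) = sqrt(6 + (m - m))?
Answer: 1278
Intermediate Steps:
h(m) = sqrt(6) (h(m) = sqrt(6 + 0) = sqrt(6))
V(x, o) = -2 (V(x, o) = (1/2)*(-4) = -2)
s(z) = 4*z**2 (s(z) = (2*z)**2 = 4*z**2)
9*(V(1, h(-3)) + s(6)) = 9*(-2 + 4*6**2) = 9*(-2 + 4*36) = 9*(-2 + 144) = 9*142 = 1278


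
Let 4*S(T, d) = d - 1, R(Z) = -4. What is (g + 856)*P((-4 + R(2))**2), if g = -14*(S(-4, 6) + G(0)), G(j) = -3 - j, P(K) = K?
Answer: 56352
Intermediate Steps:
S(T, d) = -1/4 + d/4 (S(T, d) = (d - 1)/4 = (-1 + d)/4 = -1/4 + d/4)
g = 49/2 (g = -14*((-1/4 + (1/4)*6) + (-3 - 1*0)) = -14*((-1/4 + 3/2) + (-3 + 0)) = -14*(5/4 - 3) = -14*(-7/4) = 49/2 ≈ 24.500)
(g + 856)*P((-4 + R(2))**2) = (49/2 + 856)*(-4 - 4)**2 = (1761/2)*(-8)**2 = (1761/2)*64 = 56352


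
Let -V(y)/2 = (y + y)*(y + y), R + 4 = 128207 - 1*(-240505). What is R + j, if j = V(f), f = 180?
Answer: 109508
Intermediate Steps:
R = 368708 (R = -4 + (128207 - 1*(-240505)) = -4 + (128207 + 240505) = -4 + 368712 = 368708)
V(y) = -8*y**2 (V(y) = -2*(y + y)*(y + y) = -2*2*y*2*y = -8*y**2)
j = -259200 (j = -8*180**2 = -8*32400 = -259200)
R + j = 368708 - 259200 = 109508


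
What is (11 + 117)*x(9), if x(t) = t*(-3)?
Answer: -3456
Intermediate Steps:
x(t) = -3*t
(11 + 117)*x(9) = (11 + 117)*(-3*9) = 128*(-27) = -3456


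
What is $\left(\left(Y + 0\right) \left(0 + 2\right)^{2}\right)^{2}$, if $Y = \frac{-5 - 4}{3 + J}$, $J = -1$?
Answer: $324$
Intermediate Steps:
$Y = - \frac{9}{2}$ ($Y = \frac{-5 - 4}{3 - 1} = - \frac{9}{2} \approx -4.5$)
$\left(\left(Y + 0\right) \left(0 + 2\right)^{2}\right)^{2} = \left(\left(- \frac{9}{2} + 0\right) \left(0 + 2\right)^{2}\right)^{2} = \left(- \frac{9 \cdot 2^{2}}{2}\right)^{2} = \left(\left(- \frac{9}{2}\right) 4\right)^{2} = \left(-18\right)^{2} = 324$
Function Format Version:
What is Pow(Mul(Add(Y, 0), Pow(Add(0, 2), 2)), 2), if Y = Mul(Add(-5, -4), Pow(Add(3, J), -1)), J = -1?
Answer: 324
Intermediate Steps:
Y = Rational(-9, 2) (Y = Mul(Add(-5, -4), Pow(Add(3, -1), -1)) = Mul(-9, Pow(2, -1)) = Mul(-9, Rational(1, 2)) = Rational(-9, 2) ≈ -4.5000)
Pow(Mul(Add(Y, 0), Pow(Add(0, 2), 2)), 2) = Pow(Mul(Add(Rational(-9, 2), 0), Pow(Add(0, 2), 2)), 2) = Pow(Mul(Rational(-9, 2), Pow(2, 2)), 2) = Pow(Mul(Rational(-9, 2), 4), 2) = Pow(-18, 2) = 324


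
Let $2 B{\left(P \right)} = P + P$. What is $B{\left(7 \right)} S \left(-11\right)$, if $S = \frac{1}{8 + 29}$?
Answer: $- \frac{77}{37} \approx -2.0811$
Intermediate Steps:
$B{\left(P \right)} = P$ ($B{\left(P \right)} = \frac{P + P}{2} = \frac{2 P}{2} = P$)
$S = \frac{1}{37} \approx 0.027027$
$B{\left(7 \right)} S \left(-11\right) = 7 \cdot \frac{1}{37} \left(-11\right) = \frac{7}{37} \left(-11\right) = - \frac{77}{37}$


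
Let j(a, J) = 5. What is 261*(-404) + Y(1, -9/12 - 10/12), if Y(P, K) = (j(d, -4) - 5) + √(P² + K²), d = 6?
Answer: -105444 + √505/12 ≈ -1.0544e+5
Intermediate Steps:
Y(P, K) = √(K² + P²) (Y(P, K) = (5 - 5) + √(P² + K²) = 0 + √(K² + P²) = √(K² + P²))
261*(-404) + Y(1, -9/12 - 10/12) = 261*(-404) + √((-9/12 - 10/12)² + 1²) = -105444 + √((-9*1/12 - 10*1/12)² + 1) = -105444 + √((-¾ - ⅚)² + 1) = -105444 + √((-19/12)² + 1) = -105444 + √(361/144 + 1) = -105444 + √(505/144) = -105444 + √505/12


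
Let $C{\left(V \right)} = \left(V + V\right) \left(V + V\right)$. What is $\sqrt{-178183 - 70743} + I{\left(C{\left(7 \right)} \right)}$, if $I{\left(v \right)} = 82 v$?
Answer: $16072 + i \sqrt{248926} \approx 16072.0 + 498.92 i$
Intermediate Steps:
$C{\left(V \right)} = 4 V^{2}$ ($C{\left(V \right)} = 2 V 2 V = 4 V^{2}$)
$\sqrt{-178183 - 70743} + I{\left(C{\left(7 \right)} \right)} = \sqrt{-178183 - 70743} + 82 \cdot 4 \cdot 7^{2} = \sqrt{-248926} + 82 \cdot 4 \cdot 49 = i \sqrt{248926} + 82 \cdot 196 = i \sqrt{248926} + 16072 = 16072 + i \sqrt{248926}$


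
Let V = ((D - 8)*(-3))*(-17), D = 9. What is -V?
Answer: -51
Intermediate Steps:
V = 51 (V = ((9 - 8)*(-3))*(-17) = (1*(-3))*(-17) = -3*(-17) = 51)
-V = -1*51 = -51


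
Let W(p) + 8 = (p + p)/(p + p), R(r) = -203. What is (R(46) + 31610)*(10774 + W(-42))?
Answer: 338159169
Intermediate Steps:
W(p) = -7 (W(p) = -8 + (p + p)/(p + p) = -8 + (2*p)/((2*p)) = -8 + (2*p)*(1/(2*p)) = -8 + 1 = -7)
(R(46) + 31610)*(10774 + W(-42)) = (-203 + 31610)*(10774 - 7) = 31407*10767 = 338159169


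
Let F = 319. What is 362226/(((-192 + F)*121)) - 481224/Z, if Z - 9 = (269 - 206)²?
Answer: -992339030/10188321 ≈ -97.400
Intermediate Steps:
Z = 3978 (Z = 9 + (269 - 206)² = 9 + 63² = 9 + 3969 = 3978)
362226/(((-192 + F)*121)) - 481224/Z = 362226/(((-192 + 319)*121)) - 481224/3978 = 362226/((127*121)) - 481224*1/3978 = 362226/15367 - 80204/663 = -992339030/10188321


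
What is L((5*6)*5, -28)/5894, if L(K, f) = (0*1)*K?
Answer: 0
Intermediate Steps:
L(K, f) = 0 (L(K, f) = 0*K = 0)
L((5*6)*5, -28)/5894 = 0/5894 = 0*(1/5894) = 0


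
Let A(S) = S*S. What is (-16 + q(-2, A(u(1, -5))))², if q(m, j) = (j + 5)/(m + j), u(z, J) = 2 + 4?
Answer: 253009/1156 ≈ 218.87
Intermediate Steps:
u(z, J) = 6
A(S) = S²
q(m, j) = (5 + j)/(j + m)
(-16 + q(-2, A(u(1, -5))))² = (-16 + (5 + 6²)/(6² - 2))² = (-16 + (5 + 36)/(36 - 2))² = (-16 + 41/34)² = (-503/34)² = 253009/1156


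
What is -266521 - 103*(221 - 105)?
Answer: -278469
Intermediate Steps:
-266521 - 103*(221 - 105) = -266521 - 103*116 = -266521 - 11948 = -278469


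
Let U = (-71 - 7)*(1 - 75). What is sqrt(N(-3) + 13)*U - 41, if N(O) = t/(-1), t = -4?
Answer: -41 + 5772*sqrt(17) ≈ 23758.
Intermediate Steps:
N(O) = 4 (N(O) = -4/(-1) = -4*(-1) = 4)
U = 5772 (U = -78*(-74) = 5772)
sqrt(N(-3) + 13)*U - 41 = sqrt(4 + 13)*5772 - 41 = sqrt(17)*5772 - 41 = 5772*sqrt(17) - 41 = -41 + 5772*sqrt(17)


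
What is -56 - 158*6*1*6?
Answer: -5744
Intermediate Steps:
-56 - 158*6*1*6 = -56 - 948*6 = -56 - 158*36 = -56 - 5688 = -5744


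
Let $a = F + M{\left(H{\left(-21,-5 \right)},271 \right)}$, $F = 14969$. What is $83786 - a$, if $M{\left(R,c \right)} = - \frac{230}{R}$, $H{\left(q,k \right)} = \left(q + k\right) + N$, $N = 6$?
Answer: $\frac{137611}{2} \approx 68806.0$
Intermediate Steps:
$H{\left(q,k \right)} = 6 + k + q$ ($H{\left(q,k \right)} = \left(q + k\right) + 6 = \left(k + q\right) + 6 = 6 + k + q$)
$a = \frac{29961}{2}$ ($a = 14969 - \frac{230}{6 - 5 - 21} = 14969 - \frac{230}{-20} = 14969 - - \frac{23}{2} = 14969 + \frac{23}{2} = \frac{29961}{2} \approx 14981.0$)
$83786 - a = 83786 - \frac{29961}{2} = \frac{137611}{2}$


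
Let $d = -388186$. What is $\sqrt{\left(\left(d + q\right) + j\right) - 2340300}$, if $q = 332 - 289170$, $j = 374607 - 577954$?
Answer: $i \sqrt{3220671} \approx 1794.6 i$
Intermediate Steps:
$j = -203347$ ($j = 374607 - 577954 = -203347$)
$q = -288838$ ($q = 332 - 289170 = -288838$)
$\sqrt{\left(\left(d + q\right) + j\right) - 2340300} = \sqrt{\left(\left(-388186 - 288838\right) - 203347\right) - 2340300} = \sqrt{\left(-677024 - 203347\right) - 2340300} = \sqrt{-880371 - 2340300} = \sqrt{-3220671} = i \sqrt{3220671}$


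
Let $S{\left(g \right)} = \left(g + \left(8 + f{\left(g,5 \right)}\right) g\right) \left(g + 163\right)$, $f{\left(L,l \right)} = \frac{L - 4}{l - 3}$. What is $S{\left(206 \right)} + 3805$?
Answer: $8365345$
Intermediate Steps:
$f{\left(L,l \right)} = \frac{-4 + L}{-3 + l}$
$S{\left(g \right)} = \left(163 + g\right) \left(g + g \left(6 + \frac{g}{2}\right)\right)$ ($S{\left(g \right)} = \left(g + \left(8 + \frac{-4 + g}{-3 + 5}\right) g\right) \left(g + 163\right) = \left(g + \left(8 + \frac{-4 + g}{2}\right) g\right) \left(163 + g\right) = \left(g + \left(8 + \left(-2 + \frac{g}{2}\right)\right) g\right) \left(163 + g\right) = \left(g + \left(6 + \frac{g}{2}\right) g\right) \left(163 + g\right) = \left(g + g \left(6 + \frac{g}{2}\right)\right) \left(163 + g\right) = \left(163 + g\right) \left(g + g \left(6 + \frac{g}{2}\right)\right)$)
$S{\left(206 \right)} + 3805 = \frac{1}{2} \cdot 206 \left(2282 + 206^{2} + 177 \cdot 206\right) + 3805 = \frac{1}{2} \cdot 206 \left(2282 + 42436 + 36462\right) + 3805 = \frac{1}{2} \cdot 206 \cdot 81180 + 3805 = 8361540 + 3805 = 8365345$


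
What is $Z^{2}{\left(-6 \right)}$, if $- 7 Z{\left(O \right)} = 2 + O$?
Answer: $\frac{16}{49} \approx 0.32653$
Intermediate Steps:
$Z{\left(O \right)} = - \frac{2}{7} - \frac{O}{7}$ ($Z{\left(O \right)} = - \frac{2 + O}{7} = - \frac{2}{7} - \frac{O}{7}$)
$Z^{2}{\left(-6 \right)} = \left(- \frac{2}{7} - - \frac{6}{7}\right)^{2} = \left(- \frac{2}{7} + \frac{6}{7}\right)^{2} = \left(\frac{4}{7}\right)^{2} = \frac{16}{49}$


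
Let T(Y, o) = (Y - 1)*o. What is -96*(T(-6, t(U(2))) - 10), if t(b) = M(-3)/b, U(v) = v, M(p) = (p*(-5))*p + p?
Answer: -15168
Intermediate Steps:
M(p) = p - 5*p² (M(p) = (-5*p)*p + p = -5*p² + p = p - 5*p²)
t(b) = -48/b (t(b) = (-3*(1 - 5*(-3)))/b = (-3*(1 + 15))/b = (-3*16)/b = -48/b)
T(Y, o) = o*(-1 + Y) (T(Y, o) = (-1 + Y)*o = o*(-1 + Y))
-96*(T(-6, t(U(2))) - 10) = -96*((-48/2)*(-1 - 6) - 10) = -96*(-48*½*(-7) - 10) = -96*(-24*(-7) - 10) = -96*(168 - 10) = -96*158 = -15168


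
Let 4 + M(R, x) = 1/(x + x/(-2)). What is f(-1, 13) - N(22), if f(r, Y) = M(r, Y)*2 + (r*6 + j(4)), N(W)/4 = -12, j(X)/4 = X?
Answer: 654/13 ≈ 50.308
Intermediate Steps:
j(X) = 4*X
M(R, x) = -4 + 2/x (M(R, x) = -4 + 1/(x + x/(-2)) = -4 + 1/(x + x*(-½)) = -4 + 1/(x - x/2) = -4 + 1/(x/2) = -4 + 2/x)
N(W) = -48 (N(W) = 4*(-12) = -48)
f(r, Y) = 8 + 4/Y + 6*r (f(r, Y) = (-4 + 2/Y)*2 + (r*6 + 4*4) = (-8 + 4/Y) + (6*r + 16) = (-8 + 4/Y) + (16 + 6*r) = 8 + 4/Y + 6*r)
f(-1, 13) - N(22) = (8 + 4/13 + 6*(-1)) - 1*(-48) = (8 + 4*(1/13) - 6) + 48 = (8 + 4/13 - 6) + 48 = 30/13 + 48 = 654/13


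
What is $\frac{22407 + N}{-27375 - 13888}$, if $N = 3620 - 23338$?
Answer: $- \frac{2689}{41263} \approx -0.065167$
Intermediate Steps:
$N = -19718$
$\frac{22407 + N}{-27375 - 13888} = \frac{22407 - 19718}{-27375 - 13888} = \frac{2689}{-41263} = 2689 \left(- \frac{1}{41263}\right) = - \frac{2689}{41263}$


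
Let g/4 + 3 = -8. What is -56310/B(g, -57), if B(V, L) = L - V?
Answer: 56310/13 ≈ 4331.5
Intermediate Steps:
g = -44 (g = -12 + 4*(-8) = -12 - 32 = -44)
-56310/B(g, -57) = -56310/(-57 - 1*(-44)) = -56310/(-57 + 44) = -56310/(-13) = -56310*(-1/13) = 56310/13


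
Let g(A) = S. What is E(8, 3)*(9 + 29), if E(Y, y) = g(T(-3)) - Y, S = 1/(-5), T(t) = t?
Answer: -1558/5 ≈ -311.60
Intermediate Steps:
S = -1/5 ≈ -0.20000
g(A) = -1/5
E(Y, y) = -1/5 - Y
E(8, 3)*(9 + 29) = (-1/5 - 1*8)*(9 + 29) = (-1/5 - 8)*38 = -41/5*38 = -1558/5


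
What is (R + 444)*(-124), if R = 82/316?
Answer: -4351966/79 ≈ -55088.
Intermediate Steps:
R = 41/158 (R = 82*(1/316) = 41/158 ≈ 0.25949)
(R + 444)*(-124) = (41/158 + 444)*(-124) = (70193/158)*(-124) = -4351966/79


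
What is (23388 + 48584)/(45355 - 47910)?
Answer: -71972/2555 ≈ -28.169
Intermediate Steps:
(23388 + 48584)/(45355 - 47910) = 71972/(-2555) = 71972*(-1/2555) = -71972/2555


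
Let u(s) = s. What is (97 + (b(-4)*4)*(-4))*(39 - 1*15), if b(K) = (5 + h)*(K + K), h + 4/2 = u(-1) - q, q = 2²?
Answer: -3816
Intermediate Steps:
q = 4
h = -7 (h = -2 + (-1 - 1*4) = -2 + (-1 - 4) = -2 - 5 = -7)
b(K) = -4*K (b(K) = (5 - 7)*(K + K) = -4*K)
(97 + (b(-4)*4)*(-4))*(39 - 1*15) = (97 + (-4*(-4)*4)*(-4))*(39 - 1*15) = (97 + (16*4)*(-4))*(39 - 15) = (97 + 64*(-4))*24 = (97 - 256)*24 = -159*24 = -3816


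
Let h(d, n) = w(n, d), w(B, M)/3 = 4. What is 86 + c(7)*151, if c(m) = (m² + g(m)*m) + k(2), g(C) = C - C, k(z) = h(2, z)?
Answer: 9297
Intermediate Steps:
w(B, M) = 12 (w(B, M) = 3*4 = 12)
h(d, n) = 12
k(z) = 12
g(C) = 0
c(m) = 12 + m² (c(m) = (m² + 0*m) + 12 = (m² + 0) + 12 = m² + 12 = 12 + m²)
86 + c(7)*151 = 86 + (12 + 7²)*151 = 86 + (12 + 49)*151 = 86 + 61*151 = 86 + 9211 = 9297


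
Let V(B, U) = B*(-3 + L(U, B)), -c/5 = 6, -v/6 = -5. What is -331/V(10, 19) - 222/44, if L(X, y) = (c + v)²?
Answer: 988/165 ≈ 5.9879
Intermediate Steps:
v = 30 (v = -6*(-5) = 30)
c = -30 (c = -5*6 = -30)
L(X, y) = 0 (L(X, y) = (-30 + 30)² = 0² = 0)
V(B, U) = -3*B (V(B, U) = B*(-3 + 0) = B*(-3) = -3*B)
-331/V(10, 19) - 222/44 = -331/((-3*10)) - 222/44 = -331/(-30) - 222*1/44 = -331*(-1/30) - 111/22 = 331/30 - 111/22 = 988/165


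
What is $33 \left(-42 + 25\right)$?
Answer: $-561$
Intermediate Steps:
$33 \left(-42 + 25\right) = 33 \left(-17\right) = -561$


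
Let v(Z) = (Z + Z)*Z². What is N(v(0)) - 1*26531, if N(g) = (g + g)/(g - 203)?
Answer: -26531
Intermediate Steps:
v(Z) = 2*Z³ (v(Z) = (2*Z)*Z² = 2*Z³)
N(g) = 2*g/(-203 + g) (N(g) = (2*g)/(-203 + g) = 2*g/(-203 + g))
N(v(0)) - 1*26531 = 2*(2*0³)/(-203 + 2*0³) - 1*26531 = 2*(2*0)/(-203 + 2*0) - 26531 = 2*0/(-203 + 0) - 26531 = 2*0/(-203) - 26531 = 2*0*(-1/203) - 26531 = 0 - 26531 = -26531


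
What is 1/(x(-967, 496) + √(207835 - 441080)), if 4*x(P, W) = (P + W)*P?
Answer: 1821828/207444810769 - 16*I*√233245/207444810769 ≈ 8.7822e-6 - 3.725e-8*I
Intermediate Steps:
x(P, W) = P*(P + W)/4 (x(P, W) = ((P + W)*P)/4 = (P*(P + W))/4 = P*(P + W)/4)
1/(x(-967, 496) + √(207835 - 441080)) = 1/((¼)*(-967)*(-967 + 496) + √(207835 - 441080)) = 1/((¼)*(-967)*(-471) + √(-233245)) = 1/(455457/4 + I*√233245)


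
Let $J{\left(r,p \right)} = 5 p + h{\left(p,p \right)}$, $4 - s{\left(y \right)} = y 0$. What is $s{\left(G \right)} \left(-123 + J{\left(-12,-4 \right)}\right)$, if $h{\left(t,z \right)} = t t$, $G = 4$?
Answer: $-508$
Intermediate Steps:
$h{\left(t,z \right)} = t^{2}$
$s{\left(y \right)} = 4$ ($s{\left(y \right)} = 4 - y 0 = 4 - 0 = 4 + 0 = 4$)
$J{\left(r,p \right)} = p^{2} + 5 p$ ($J{\left(r,p \right)} = 5 p + p^{2} = p^{2} + 5 p$)
$s{\left(G \right)} \left(-123 + J{\left(-12,-4 \right)}\right) = 4 \left(-123 - 4 \left(5 - 4\right)\right) = 4 \left(-123 - 4\right) = 4 \left(-127\right) = -508$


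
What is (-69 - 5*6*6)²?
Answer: 62001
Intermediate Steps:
(-69 - 5*6*6)² = (-69 - 30*6)² = (-69 - 180)² = (-249)² = 62001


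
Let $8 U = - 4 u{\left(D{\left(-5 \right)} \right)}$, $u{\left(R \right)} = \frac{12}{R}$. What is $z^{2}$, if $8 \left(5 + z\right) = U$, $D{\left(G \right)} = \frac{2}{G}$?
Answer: $\frac{625}{64} \approx 9.7656$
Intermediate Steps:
$U = 15$ ($U = \frac{\left(-4\right) \frac{12}{2 \frac{1}{-5}}}{8} = \frac{\left(-4\right) \frac{12}{2 \left(- \frac{1}{5}\right)}}{8} = \frac{\left(-4\right) \frac{12}{- \frac{2}{5}}}{8} = \frac{\left(-4\right) 12 \left(- \frac{5}{2}\right)}{8} = \frac{\left(-4\right) \left(-30\right)}{8} = \frac{1}{8} \cdot 120 = 15$)
$z = - \frac{25}{8}$ ($z = -5 + \frac{1}{8} \cdot 15 = -5 + \frac{15}{8} = - \frac{25}{8} \approx -3.125$)
$z^{2} = \left(- \frac{25}{8}\right)^{2} = \frac{625}{64}$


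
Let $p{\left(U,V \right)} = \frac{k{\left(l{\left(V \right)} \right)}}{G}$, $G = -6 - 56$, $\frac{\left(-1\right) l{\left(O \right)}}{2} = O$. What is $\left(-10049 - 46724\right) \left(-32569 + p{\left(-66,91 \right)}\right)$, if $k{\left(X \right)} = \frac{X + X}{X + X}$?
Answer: $\frac{114640526667}{62} \approx 1.849 \cdot 10^{9}$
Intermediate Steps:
$l{\left(O \right)} = - 2 O$
$k{\left(X \right)} = 1$ ($k{\left(X \right)} = \frac{2 X}{2 X} = 2 X \frac{1}{2 X} = 1$)
$G = -62$ ($G = -6 - 56 = -62$)
$p{\left(U,V \right)} = - \frac{1}{62}$ ($p{\left(U,V \right)} = 1 \frac{1}{-62} = 1 \left(- \frac{1}{62}\right) = - \frac{1}{62}$)
$\left(-10049 - 46724\right) \left(-32569 + p{\left(-66,91 \right)}\right) = \left(-10049 - 46724\right) \left(-32569 - \frac{1}{62}\right) = \left(-56773\right) \left(- \frac{2019279}{62}\right) = \frac{114640526667}{62}$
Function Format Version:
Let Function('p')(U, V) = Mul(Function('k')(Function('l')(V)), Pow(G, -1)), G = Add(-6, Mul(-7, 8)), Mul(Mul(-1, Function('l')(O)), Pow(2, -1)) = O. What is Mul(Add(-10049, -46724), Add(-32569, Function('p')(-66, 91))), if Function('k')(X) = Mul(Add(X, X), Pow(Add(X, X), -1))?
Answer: Rational(114640526667, 62) ≈ 1.8490e+9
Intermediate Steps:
Function('l')(O) = Mul(-2, O)
Function('k')(X) = 1 (Function('k')(X) = Mul(Mul(2, X), Pow(Mul(2, X), -1)) = Mul(Mul(2, X), Mul(Rational(1, 2), Pow(X, -1))) = 1)
G = -62 (G = Add(-6, -56) = -62)
Function('p')(U, V) = Rational(-1, 62) (Function('p')(U, V) = Mul(1, Pow(-62, -1)) = Mul(1, Rational(-1, 62)) = Rational(-1, 62))
Mul(Add(-10049, -46724), Add(-32569, Function('p')(-66, 91))) = Mul(Add(-10049, -46724), Add(-32569, Rational(-1, 62))) = Mul(-56773, Rational(-2019279, 62)) = Rational(114640526667, 62)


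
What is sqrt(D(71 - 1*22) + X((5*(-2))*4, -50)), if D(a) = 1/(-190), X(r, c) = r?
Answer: I*sqrt(1444190)/190 ≈ 6.325*I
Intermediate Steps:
D(a) = -1/190
sqrt(D(71 - 1*22) + X((5*(-2))*4, -50)) = sqrt(-1/190 + (5*(-2))*4) = sqrt(-1/190 - 10*4) = sqrt(-1/190 - 40) = sqrt(-7601/190) = I*sqrt(1444190)/190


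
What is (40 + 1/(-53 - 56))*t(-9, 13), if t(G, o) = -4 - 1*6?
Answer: -43590/109 ≈ -399.91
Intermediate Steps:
t(G, o) = -10 (t(G, o) = -4 - 6 = -10)
(40 + 1/(-53 - 56))*t(-9, 13) = (40 + 1/(-53 - 56))*(-10) = (40 + 1/(-109))*(-10) = (40 - 1/109)*(-10) = (4359/109)*(-10) = -43590/109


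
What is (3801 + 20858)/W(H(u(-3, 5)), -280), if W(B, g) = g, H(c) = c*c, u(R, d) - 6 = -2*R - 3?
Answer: -24659/280 ≈ -88.068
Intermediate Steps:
u(R, d) = 3 - 2*R (u(R, d) = 6 + (-2*R - 3) = 6 + (-3 - 2*R) = 3 - 2*R)
H(c) = c²
(3801 + 20858)/W(H(u(-3, 5)), -280) = (3801 + 20858)/(-280) = 24659*(-1/280) = -24659/280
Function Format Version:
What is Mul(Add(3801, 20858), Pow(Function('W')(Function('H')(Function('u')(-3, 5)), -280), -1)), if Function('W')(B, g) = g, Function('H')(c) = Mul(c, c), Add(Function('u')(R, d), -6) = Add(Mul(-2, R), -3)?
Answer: Rational(-24659, 280) ≈ -88.068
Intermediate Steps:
Function('u')(R, d) = Add(3, Mul(-2, R)) (Function('u')(R, d) = Add(6, Add(Mul(-2, R), -3)) = Add(6, Add(-3, Mul(-2, R))) = Add(3, Mul(-2, R)))
Function('H')(c) = Pow(c, 2)
Mul(Add(3801, 20858), Pow(Function('W')(Function('H')(Function('u')(-3, 5)), -280), -1)) = Mul(Add(3801, 20858), Pow(-280, -1)) = Mul(24659, Rational(-1, 280)) = Rational(-24659, 280)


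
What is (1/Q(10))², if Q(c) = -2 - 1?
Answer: ⅑ ≈ 0.11111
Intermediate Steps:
Q(c) = -3
(1/Q(10))² = (1/(-3))² = (-⅓)² = ⅑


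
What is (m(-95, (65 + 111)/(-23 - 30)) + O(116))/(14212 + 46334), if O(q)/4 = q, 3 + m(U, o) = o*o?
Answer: 441975/56691238 ≈ 0.0077962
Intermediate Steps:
m(U, o) = -3 + o² (m(U, o) = -3 + o*o = -3 + o²)
O(q) = 4*q
(m(-95, (65 + 111)/(-23 - 30)) + O(116))/(14212 + 46334) = ((-3 + ((65 + 111)/(-23 - 30))²) + 4*116)/(14212 + 46334) = ((-3 + (176/(-53))²) + 464)/60546 = ((-3 + (176*(-1/53))²) + 464)*(1/60546) = ((-3 + (-176/53)²) + 464)*(1/60546) = ((-3 + 30976/2809) + 464)*(1/60546) = (22549/2809 + 464)*(1/60546) = (1325925/2809)*(1/60546) = 441975/56691238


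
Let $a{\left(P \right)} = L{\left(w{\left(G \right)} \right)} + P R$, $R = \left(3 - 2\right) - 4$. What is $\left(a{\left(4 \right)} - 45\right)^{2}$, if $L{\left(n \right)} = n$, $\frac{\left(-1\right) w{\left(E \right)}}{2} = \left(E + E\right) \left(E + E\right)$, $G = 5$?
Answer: $66049$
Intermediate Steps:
$R = -3$ ($R = 1 - 4 = -3$)
$w{\left(E \right)} = - 8 E^{2}$ ($w{\left(E \right)} = - 2 \left(E + E\right) \left(E + E\right) = - 2 \cdot 2 E 2 E = - 2 \cdot 4 E^{2} = - 8 E^{2}$)
$a{\left(P \right)} = -200 - 3 P$ ($a{\left(P \right)} = - 8 \cdot 5^{2} + P \left(-3\right) = \left(-8\right) 25 - 3 P = -200 - 3 P$)
$\left(a{\left(4 \right)} - 45\right)^{2} = \left(\left(-200 - 12\right) - 45\right)^{2} = \left(-212 - 45\right)^{2} = \left(-257\right)^{2} = 66049$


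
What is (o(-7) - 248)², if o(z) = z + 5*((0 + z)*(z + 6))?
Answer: 48400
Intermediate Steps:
o(z) = z + 5*z*(6 + z) (o(z) = z + 5*(z*(6 + z)) = z + 5*z*(6 + z))
(o(-7) - 248)² = (-7*(31 + 5*(-7)) - 248)² = (-7*(31 - 35) - 248)² = (-7*(-4) - 248)² = (28 - 248)² = (-220)² = 48400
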